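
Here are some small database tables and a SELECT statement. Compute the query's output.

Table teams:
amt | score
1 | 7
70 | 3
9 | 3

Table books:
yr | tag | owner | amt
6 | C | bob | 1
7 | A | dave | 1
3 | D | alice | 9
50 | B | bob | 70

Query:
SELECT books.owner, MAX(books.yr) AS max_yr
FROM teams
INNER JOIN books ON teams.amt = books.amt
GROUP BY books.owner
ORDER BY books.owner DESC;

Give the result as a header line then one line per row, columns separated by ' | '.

After JOIN books (4 rows):
teams.amt | teams.score | books.yr | books.tag | books.owner | books.amt
1 | 7 | 6 | C | bob | 1
1 | 7 | 7 | A | dave | 1
70 | 3 | 50 | B | bob | 70
9 | 3 | 3 | D | alice | 9
After GROUP BY (3 rows):
books.owner | max_yr
bob | 50
dave | 7
alice | 3
After ORDER BY (3 rows):
books.owner | max_yr
dave | 7
bob | 50
alice | 3

== RESULT ==
books.owner | max_yr
dave | 7
bob | 50
alice | 3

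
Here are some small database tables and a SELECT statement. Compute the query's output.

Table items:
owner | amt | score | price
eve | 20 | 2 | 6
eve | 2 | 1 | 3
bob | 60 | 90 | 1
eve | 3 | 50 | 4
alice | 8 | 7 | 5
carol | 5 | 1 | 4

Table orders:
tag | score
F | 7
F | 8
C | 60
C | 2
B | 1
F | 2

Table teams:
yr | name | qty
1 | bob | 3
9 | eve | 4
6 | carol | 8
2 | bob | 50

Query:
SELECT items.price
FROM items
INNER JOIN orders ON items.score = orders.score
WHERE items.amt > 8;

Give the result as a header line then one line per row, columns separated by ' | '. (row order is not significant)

== RESULT ==
items.price
6
6

Derivation:
After JOIN orders (5 rows):
items.owner | items.amt | items.score | items.price | orders.tag | orders.score
eve | 20 | 2 | 6 | C | 2
eve | 20 | 2 | 6 | F | 2
eve | 2 | 1 | 3 | B | 1
alice | 8 | 7 | 5 | F | 7
carol | 5 | 1 | 4 | B | 1
After WHERE (2 rows):
items.owner | items.amt | items.score | items.price | orders.tag | orders.score
eve | 20 | 2 | 6 | C | 2
eve | 20 | 2 | 6 | F | 2
After SELECT (2 rows):
items.price
6
6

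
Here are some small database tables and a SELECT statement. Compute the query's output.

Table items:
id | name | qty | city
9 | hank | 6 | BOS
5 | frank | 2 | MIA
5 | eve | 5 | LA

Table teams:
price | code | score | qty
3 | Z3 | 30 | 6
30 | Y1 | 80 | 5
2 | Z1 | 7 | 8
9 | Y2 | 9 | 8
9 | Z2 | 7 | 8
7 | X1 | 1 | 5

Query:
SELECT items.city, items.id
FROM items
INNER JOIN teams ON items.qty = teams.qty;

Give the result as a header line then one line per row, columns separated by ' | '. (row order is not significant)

After JOIN teams (3 rows):
items.id | items.name | items.qty | items.city | teams.price | teams.code | teams.score | teams.qty
9 | hank | 6 | BOS | 3 | Z3 | 30 | 6
5 | eve | 5 | LA | 30 | Y1 | 80 | 5
5 | eve | 5 | LA | 7 | X1 | 1 | 5
After SELECT (3 rows):
items.city | items.id
BOS | 9
LA | 5
LA | 5

== RESULT ==
items.city | items.id
BOS | 9
LA | 5
LA | 5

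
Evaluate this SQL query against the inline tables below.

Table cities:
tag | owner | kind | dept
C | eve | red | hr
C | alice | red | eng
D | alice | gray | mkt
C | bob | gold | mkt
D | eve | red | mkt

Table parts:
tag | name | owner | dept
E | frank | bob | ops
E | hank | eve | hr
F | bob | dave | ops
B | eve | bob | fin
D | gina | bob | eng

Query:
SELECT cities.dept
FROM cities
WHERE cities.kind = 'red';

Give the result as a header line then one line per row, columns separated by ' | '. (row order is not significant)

== RESULT ==
cities.dept
hr
eng
mkt

Derivation:
After WHERE (3 rows):
cities.tag | cities.owner | cities.kind | cities.dept
C | eve | red | hr
C | alice | red | eng
D | eve | red | mkt
After SELECT (3 rows):
cities.dept
hr
eng
mkt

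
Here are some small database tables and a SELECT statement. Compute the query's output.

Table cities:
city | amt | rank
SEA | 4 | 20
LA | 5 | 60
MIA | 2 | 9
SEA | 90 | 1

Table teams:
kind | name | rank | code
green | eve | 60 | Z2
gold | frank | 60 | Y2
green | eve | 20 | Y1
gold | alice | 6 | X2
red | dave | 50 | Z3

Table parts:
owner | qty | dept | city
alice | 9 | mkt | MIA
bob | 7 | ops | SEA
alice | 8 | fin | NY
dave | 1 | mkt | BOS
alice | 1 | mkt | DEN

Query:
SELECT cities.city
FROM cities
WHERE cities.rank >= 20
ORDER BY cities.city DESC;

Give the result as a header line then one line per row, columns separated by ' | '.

== RESULT ==
cities.city
SEA
LA

Derivation:
After WHERE (2 rows):
cities.city | cities.amt | cities.rank
SEA | 4 | 20
LA | 5 | 60
After SELECT (2 rows):
cities.city
SEA
LA
After ORDER BY (2 rows):
cities.city
SEA
LA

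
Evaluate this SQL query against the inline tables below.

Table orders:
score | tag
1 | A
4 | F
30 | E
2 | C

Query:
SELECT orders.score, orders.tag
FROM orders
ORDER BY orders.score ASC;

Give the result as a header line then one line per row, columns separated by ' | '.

== RESULT ==
orders.score | orders.tag
1 | A
2 | C
4 | F
30 | E

Derivation:
After SELECT (4 rows):
orders.score | orders.tag
1 | A
4 | F
30 | E
2 | C
After ORDER BY (4 rows):
orders.score | orders.tag
1 | A
2 | C
4 | F
30 | E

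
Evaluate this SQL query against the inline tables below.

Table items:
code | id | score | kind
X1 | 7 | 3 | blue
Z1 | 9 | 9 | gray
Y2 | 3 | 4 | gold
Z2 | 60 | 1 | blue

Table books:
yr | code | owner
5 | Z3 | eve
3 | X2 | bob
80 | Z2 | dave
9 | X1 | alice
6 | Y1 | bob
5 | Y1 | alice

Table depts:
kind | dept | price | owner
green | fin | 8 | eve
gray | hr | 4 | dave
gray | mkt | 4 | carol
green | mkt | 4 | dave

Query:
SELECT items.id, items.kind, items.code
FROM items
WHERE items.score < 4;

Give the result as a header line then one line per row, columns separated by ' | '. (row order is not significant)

== RESULT ==
items.id | items.kind | items.code
7 | blue | X1
60 | blue | Z2

Derivation:
After WHERE (2 rows):
items.code | items.id | items.score | items.kind
X1 | 7 | 3 | blue
Z2 | 60 | 1 | blue
After SELECT (2 rows):
items.id | items.kind | items.code
7 | blue | X1
60 | blue | Z2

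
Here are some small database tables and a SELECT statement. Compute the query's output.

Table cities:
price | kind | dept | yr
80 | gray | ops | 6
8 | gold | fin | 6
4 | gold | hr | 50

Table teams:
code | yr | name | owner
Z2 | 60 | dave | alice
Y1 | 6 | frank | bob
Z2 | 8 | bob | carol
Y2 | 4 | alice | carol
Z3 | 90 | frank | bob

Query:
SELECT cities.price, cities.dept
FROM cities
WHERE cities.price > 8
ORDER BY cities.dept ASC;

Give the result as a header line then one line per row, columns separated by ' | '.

== RESULT ==
cities.price | cities.dept
80 | ops

Derivation:
After WHERE (1 rows):
cities.price | cities.kind | cities.dept | cities.yr
80 | gray | ops | 6
After SELECT (1 rows):
cities.price | cities.dept
80 | ops
After ORDER BY (1 rows):
cities.price | cities.dept
80 | ops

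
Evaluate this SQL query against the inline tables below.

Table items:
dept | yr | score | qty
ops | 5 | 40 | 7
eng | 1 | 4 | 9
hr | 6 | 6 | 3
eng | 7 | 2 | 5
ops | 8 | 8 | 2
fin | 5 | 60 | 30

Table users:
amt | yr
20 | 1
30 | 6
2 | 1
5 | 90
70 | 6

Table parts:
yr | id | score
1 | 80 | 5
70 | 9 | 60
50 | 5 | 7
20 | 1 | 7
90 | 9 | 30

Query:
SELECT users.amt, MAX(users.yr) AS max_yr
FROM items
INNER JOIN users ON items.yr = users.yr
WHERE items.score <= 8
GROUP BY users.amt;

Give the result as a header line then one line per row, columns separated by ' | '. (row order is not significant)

== RESULT ==
users.amt | max_yr
20 | 1
2 | 1
30 | 6
70 | 6

Derivation:
After JOIN users (4 rows):
items.dept | items.yr | items.score | items.qty | users.amt | users.yr
eng | 1 | 4 | 9 | 20 | 1
eng | 1 | 4 | 9 | 2 | 1
hr | 6 | 6 | 3 | 30 | 6
hr | 6 | 6 | 3 | 70 | 6
After WHERE (4 rows):
items.dept | items.yr | items.score | items.qty | users.amt | users.yr
eng | 1 | 4 | 9 | 20 | 1
eng | 1 | 4 | 9 | 2 | 1
hr | 6 | 6 | 3 | 30 | 6
hr | 6 | 6 | 3 | 70 | 6
After GROUP BY (4 rows):
users.amt | max_yr
20 | 1
2 | 1
30 | 6
70 | 6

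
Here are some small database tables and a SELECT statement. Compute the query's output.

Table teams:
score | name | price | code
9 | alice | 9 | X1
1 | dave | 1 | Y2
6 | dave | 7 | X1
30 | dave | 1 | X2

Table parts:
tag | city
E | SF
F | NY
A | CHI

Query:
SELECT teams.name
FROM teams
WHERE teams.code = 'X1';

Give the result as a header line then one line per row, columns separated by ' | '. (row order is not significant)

After WHERE (2 rows):
teams.score | teams.name | teams.price | teams.code
9 | alice | 9 | X1
6 | dave | 7 | X1
After SELECT (2 rows):
teams.name
alice
dave

== RESULT ==
teams.name
alice
dave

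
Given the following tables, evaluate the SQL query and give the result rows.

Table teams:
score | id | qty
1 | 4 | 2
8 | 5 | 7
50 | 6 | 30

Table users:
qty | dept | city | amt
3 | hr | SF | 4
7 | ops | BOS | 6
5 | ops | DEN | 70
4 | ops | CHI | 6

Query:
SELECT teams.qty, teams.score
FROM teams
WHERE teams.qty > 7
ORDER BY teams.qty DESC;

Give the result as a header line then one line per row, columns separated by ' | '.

After WHERE (1 rows):
teams.score | teams.id | teams.qty
50 | 6 | 30
After SELECT (1 rows):
teams.qty | teams.score
30 | 50
After ORDER BY (1 rows):
teams.qty | teams.score
30 | 50

== RESULT ==
teams.qty | teams.score
30 | 50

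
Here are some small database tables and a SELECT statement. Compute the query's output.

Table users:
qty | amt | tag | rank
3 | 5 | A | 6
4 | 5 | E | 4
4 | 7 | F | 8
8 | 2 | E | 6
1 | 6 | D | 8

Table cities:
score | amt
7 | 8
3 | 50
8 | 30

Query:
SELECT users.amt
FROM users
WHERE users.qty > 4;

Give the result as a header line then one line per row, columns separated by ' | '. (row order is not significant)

== RESULT ==
users.amt
2

Derivation:
After WHERE (1 rows):
users.qty | users.amt | users.tag | users.rank
8 | 2 | E | 6
After SELECT (1 rows):
users.amt
2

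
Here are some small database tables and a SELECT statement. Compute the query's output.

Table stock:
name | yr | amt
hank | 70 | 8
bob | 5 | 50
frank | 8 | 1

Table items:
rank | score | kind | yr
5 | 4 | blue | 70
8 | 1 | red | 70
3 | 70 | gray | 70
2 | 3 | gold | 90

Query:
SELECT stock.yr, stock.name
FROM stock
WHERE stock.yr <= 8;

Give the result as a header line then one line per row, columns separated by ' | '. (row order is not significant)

== RESULT ==
stock.yr | stock.name
5 | bob
8 | frank

Derivation:
After WHERE (2 rows):
stock.name | stock.yr | stock.amt
bob | 5 | 50
frank | 8 | 1
After SELECT (2 rows):
stock.yr | stock.name
5 | bob
8 | frank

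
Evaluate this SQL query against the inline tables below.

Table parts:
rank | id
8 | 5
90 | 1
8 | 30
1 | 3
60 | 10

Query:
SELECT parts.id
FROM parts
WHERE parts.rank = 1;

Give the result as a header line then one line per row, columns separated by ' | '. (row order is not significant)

After WHERE (1 rows):
parts.rank | parts.id
1 | 3
After SELECT (1 rows):
parts.id
3

== RESULT ==
parts.id
3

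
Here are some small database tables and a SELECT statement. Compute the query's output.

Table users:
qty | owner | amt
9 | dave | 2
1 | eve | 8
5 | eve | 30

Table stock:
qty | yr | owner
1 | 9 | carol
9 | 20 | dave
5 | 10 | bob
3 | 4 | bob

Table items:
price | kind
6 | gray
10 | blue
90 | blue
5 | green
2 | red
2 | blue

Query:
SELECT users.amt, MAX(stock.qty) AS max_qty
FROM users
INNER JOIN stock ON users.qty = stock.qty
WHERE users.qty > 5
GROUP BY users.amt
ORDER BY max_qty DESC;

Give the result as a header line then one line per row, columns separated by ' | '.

After JOIN stock (3 rows):
users.qty | users.owner | users.amt | stock.qty | stock.yr | stock.owner
9 | dave | 2 | 9 | 20 | dave
1 | eve | 8 | 1 | 9 | carol
5 | eve | 30 | 5 | 10 | bob
After WHERE (1 rows):
users.qty | users.owner | users.amt | stock.qty | stock.yr | stock.owner
9 | dave | 2 | 9 | 20 | dave
After GROUP BY (1 rows):
users.amt | max_qty
2 | 9
After ORDER BY (1 rows):
users.amt | max_qty
2 | 9

== RESULT ==
users.amt | max_qty
2 | 9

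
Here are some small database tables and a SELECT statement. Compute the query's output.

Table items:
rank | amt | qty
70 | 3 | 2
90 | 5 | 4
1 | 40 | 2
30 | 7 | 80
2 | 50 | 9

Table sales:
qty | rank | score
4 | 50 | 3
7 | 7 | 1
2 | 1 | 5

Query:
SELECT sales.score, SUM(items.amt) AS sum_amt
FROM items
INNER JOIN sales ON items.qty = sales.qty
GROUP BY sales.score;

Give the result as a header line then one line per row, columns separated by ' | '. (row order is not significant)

After JOIN sales (3 rows):
items.rank | items.amt | items.qty | sales.qty | sales.rank | sales.score
70 | 3 | 2 | 2 | 1 | 5
90 | 5 | 4 | 4 | 50 | 3
1 | 40 | 2 | 2 | 1 | 5
After GROUP BY (2 rows):
sales.score | sum_amt
5 | 43
3 | 5

== RESULT ==
sales.score | sum_amt
5 | 43
3 | 5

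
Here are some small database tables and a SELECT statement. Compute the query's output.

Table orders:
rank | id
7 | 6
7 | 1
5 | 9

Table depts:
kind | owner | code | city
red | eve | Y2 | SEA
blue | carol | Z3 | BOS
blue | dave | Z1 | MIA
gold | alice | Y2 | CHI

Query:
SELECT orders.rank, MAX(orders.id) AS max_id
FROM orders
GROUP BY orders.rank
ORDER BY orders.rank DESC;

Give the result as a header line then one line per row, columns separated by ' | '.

== RESULT ==
orders.rank | max_id
7 | 6
5 | 9

Derivation:
After GROUP BY (2 rows):
orders.rank | max_id
7 | 6
5 | 9
After ORDER BY (2 rows):
orders.rank | max_id
7 | 6
5 | 9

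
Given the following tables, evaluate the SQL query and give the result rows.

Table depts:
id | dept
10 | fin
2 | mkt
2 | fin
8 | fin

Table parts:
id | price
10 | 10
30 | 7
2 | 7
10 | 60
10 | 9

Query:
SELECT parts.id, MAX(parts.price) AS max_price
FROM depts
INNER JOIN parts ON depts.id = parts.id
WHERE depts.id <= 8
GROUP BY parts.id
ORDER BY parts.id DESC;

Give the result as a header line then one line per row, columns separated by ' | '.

After JOIN parts (5 rows):
depts.id | depts.dept | parts.id | parts.price
10 | fin | 10 | 10
10 | fin | 10 | 60
10 | fin | 10 | 9
2 | mkt | 2 | 7
2 | fin | 2 | 7
After WHERE (2 rows):
depts.id | depts.dept | parts.id | parts.price
2 | mkt | 2 | 7
2 | fin | 2 | 7
After GROUP BY (1 rows):
parts.id | max_price
2 | 7
After ORDER BY (1 rows):
parts.id | max_price
2 | 7

== RESULT ==
parts.id | max_price
2 | 7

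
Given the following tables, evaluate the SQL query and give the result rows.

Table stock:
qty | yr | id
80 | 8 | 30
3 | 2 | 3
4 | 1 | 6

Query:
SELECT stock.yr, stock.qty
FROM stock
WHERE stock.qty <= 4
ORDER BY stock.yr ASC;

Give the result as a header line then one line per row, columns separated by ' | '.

After WHERE (2 rows):
stock.qty | stock.yr | stock.id
3 | 2 | 3
4 | 1 | 6
After SELECT (2 rows):
stock.yr | stock.qty
2 | 3
1 | 4
After ORDER BY (2 rows):
stock.yr | stock.qty
1 | 4
2 | 3

== RESULT ==
stock.yr | stock.qty
1 | 4
2 | 3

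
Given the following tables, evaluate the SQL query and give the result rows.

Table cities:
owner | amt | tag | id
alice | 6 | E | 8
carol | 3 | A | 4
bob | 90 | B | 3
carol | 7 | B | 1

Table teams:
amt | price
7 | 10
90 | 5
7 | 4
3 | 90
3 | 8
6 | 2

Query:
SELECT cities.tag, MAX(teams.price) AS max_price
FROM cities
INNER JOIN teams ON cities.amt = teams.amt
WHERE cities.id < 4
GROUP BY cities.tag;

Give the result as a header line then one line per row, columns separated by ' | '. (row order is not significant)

== RESULT ==
cities.tag | max_price
B | 10

Derivation:
After JOIN teams (6 rows):
cities.owner | cities.amt | cities.tag | cities.id | teams.amt | teams.price
alice | 6 | E | 8 | 6 | 2
carol | 3 | A | 4 | 3 | 90
carol | 3 | A | 4 | 3 | 8
bob | 90 | B | 3 | 90 | 5
carol | 7 | B | 1 | 7 | 10
carol | 7 | B | 1 | 7 | 4
After WHERE (3 rows):
cities.owner | cities.amt | cities.tag | cities.id | teams.amt | teams.price
bob | 90 | B | 3 | 90 | 5
carol | 7 | B | 1 | 7 | 10
carol | 7 | B | 1 | 7 | 4
After GROUP BY (1 rows):
cities.tag | max_price
B | 10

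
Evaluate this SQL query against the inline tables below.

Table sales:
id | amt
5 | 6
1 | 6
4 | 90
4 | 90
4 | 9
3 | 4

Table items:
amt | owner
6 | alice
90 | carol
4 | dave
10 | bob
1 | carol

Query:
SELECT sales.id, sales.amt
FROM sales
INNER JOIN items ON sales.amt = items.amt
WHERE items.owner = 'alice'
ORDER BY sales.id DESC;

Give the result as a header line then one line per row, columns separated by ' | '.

== RESULT ==
sales.id | sales.amt
5 | 6
1 | 6

Derivation:
After JOIN items (5 rows):
sales.id | sales.amt | items.amt | items.owner
5 | 6 | 6 | alice
1 | 6 | 6 | alice
4 | 90 | 90 | carol
4 | 90 | 90 | carol
3 | 4 | 4 | dave
After WHERE (2 rows):
sales.id | sales.amt | items.amt | items.owner
5 | 6 | 6 | alice
1 | 6 | 6 | alice
After SELECT (2 rows):
sales.id | sales.amt
5 | 6
1 | 6
After ORDER BY (2 rows):
sales.id | sales.amt
5 | 6
1 | 6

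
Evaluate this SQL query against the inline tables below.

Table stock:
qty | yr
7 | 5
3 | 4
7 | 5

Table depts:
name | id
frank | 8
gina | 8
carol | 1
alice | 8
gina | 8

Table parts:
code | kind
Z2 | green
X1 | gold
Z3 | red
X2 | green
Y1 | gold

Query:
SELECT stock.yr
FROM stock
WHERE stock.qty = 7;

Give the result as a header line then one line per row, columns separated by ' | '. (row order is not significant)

After WHERE (2 rows):
stock.qty | stock.yr
7 | 5
7 | 5
After SELECT (2 rows):
stock.yr
5
5

== RESULT ==
stock.yr
5
5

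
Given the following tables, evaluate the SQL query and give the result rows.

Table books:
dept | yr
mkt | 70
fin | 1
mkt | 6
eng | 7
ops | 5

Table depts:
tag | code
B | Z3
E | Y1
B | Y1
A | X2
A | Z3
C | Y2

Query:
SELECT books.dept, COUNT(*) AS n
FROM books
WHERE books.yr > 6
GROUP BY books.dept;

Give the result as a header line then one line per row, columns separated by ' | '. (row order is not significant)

After WHERE (2 rows):
books.dept | books.yr
mkt | 70
eng | 7
After GROUP BY (2 rows):
books.dept | n
mkt | 1
eng | 1

== RESULT ==
books.dept | n
mkt | 1
eng | 1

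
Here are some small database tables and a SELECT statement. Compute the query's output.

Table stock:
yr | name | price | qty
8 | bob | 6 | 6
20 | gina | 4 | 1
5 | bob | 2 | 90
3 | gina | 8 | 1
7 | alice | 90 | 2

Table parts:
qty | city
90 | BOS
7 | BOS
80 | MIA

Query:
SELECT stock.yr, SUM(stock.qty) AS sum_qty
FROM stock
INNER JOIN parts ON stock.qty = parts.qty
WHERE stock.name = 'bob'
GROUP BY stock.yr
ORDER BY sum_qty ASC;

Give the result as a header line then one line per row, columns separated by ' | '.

== RESULT ==
stock.yr | sum_qty
5 | 90

Derivation:
After JOIN parts (1 rows):
stock.yr | stock.name | stock.price | stock.qty | parts.qty | parts.city
5 | bob | 2 | 90 | 90 | BOS
After WHERE (1 rows):
stock.yr | stock.name | stock.price | stock.qty | parts.qty | parts.city
5 | bob | 2 | 90 | 90 | BOS
After GROUP BY (1 rows):
stock.yr | sum_qty
5 | 90
After ORDER BY (1 rows):
stock.yr | sum_qty
5 | 90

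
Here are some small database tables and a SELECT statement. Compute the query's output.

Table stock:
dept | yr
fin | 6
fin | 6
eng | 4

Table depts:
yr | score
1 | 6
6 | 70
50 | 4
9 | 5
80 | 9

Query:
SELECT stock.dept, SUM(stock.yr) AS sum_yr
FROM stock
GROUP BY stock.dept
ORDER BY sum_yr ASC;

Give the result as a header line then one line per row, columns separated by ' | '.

After GROUP BY (2 rows):
stock.dept | sum_yr
fin | 12
eng | 4
After ORDER BY (2 rows):
stock.dept | sum_yr
eng | 4
fin | 12

== RESULT ==
stock.dept | sum_yr
eng | 4
fin | 12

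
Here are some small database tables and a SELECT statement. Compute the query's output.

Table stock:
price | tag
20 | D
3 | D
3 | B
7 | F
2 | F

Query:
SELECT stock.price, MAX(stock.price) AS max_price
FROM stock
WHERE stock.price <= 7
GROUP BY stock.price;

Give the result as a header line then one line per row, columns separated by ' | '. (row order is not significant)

== RESULT ==
stock.price | max_price
3 | 3
7 | 7
2 | 2

Derivation:
After WHERE (4 rows):
stock.price | stock.tag
3 | D
3 | B
7 | F
2 | F
After GROUP BY (3 rows):
stock.price | max_price
3 | 3
7 | 7
2 | 2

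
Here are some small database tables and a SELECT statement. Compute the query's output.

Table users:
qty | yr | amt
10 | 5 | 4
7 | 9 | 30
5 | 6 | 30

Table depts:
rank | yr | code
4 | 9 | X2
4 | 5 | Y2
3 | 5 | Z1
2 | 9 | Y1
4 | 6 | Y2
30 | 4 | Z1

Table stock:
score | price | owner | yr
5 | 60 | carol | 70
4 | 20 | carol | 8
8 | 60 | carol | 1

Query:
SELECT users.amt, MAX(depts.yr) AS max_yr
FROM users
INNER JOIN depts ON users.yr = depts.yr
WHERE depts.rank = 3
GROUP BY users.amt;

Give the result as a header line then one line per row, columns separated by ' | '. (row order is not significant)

== RESULT ==
users.amt | max_yr
4 | 5

Derivation:
After JOIN depts (5 rows):
users.qty | users.yr | users.amt | depts.rank | depts.yr | depts.code
10 | 5 | 4 | 4 | 5 | Y2
10 | 5 | 4 | 3 | 5 | Z1
7 | 9 | 30 | 4 | 9 | X2
7 | 9 | 30 | 2 | 9 | Y1
5 | 6 | 30 | 4 | 6 | Y2
After WHERE (1 rows):
users.qty | users.yr | users.amt | depts.rank | depts.yr | depts.code
10 | 5 | 4 | 3 | 5 | Z1
After GROUP BY (1 rows):
users.amt | max_yr
4 | 5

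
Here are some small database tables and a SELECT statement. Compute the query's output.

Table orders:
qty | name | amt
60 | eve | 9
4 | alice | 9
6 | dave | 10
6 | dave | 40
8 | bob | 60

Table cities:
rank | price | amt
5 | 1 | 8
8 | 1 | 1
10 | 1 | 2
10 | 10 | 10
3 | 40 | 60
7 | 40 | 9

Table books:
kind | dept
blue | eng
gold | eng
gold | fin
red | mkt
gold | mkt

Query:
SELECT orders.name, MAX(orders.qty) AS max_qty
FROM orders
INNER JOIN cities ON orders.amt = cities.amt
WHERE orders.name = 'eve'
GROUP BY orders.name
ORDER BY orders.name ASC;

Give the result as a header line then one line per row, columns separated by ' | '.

== RESULT ==
orders.name | max_qty
eve | 60

Derivation:
After JOIN cities (4 rows):
orders.qty | orders.name | orders.amt | cities.rank | cities.price | cities.amt
60 | eve | 9 | 7 | 40 | 9
4 | alice | 9 | 7 | 40 | 9
6 | dave | 10 | 10 | 10 | 10
8 | bob | 60 | 3 | 40 | 60
After WHERE (1 rows):
orders.qty | orders.name | orders.amt | cities.rank | cities.price | cities.amt
60 | eve | 9 | 7 | 40 | 9
After GROUP BY (1 rows):
orders.name | max_qty
eve | 60
After ORDER BY (1 rows):
orders.name | max_qty
eve | 60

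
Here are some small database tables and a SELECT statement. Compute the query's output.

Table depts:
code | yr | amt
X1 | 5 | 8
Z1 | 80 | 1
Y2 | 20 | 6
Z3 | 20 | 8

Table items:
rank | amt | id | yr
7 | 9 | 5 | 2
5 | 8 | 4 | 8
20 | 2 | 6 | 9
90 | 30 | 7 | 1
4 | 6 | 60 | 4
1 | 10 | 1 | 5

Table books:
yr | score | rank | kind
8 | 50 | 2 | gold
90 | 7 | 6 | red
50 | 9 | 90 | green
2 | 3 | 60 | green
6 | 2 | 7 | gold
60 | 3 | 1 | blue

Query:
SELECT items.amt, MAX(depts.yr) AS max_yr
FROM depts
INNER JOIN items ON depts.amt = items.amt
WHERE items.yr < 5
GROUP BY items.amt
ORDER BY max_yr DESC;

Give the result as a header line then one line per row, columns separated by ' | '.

== RESULT ==
items.amt | max_yr
6 | 20

Derivation:
After JOIN items (3 rows):
depts.code | depts.yr | depts.amt | items.rank | items.amt | items.id | items.yr
X1 | 5 | 8 | 5 | 8 | 4 | 8
Y2 | 20 | 6 | 4 | 6 | 60 | 4
Z3 | 20 | 8 | 5 | 8 | 4 | 8
After WHERE (1 rows):
depts.code | depts.yr | depts.amt | items.rank | items.amt | items.id | items.yr
Y2 | 20 | 6 | 4 | 6 | 60 | 4
After GROUP BY (1 rows):
items.amt | max_yr
6 | 20
After ORDER BY (1 rows):
items.amt | max_yr
6 | 20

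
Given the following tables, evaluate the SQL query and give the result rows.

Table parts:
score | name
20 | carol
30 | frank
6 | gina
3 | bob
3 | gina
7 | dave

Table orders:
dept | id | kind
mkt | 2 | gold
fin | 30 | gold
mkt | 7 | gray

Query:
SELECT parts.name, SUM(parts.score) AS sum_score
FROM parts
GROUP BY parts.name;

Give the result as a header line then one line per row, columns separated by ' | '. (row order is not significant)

== RESULT ==
parts.name | sum_score
carol | 20
frank | 30
gina | 9
bob | 3
dave | 7

Derivation:
After GROUP BY (5 rows):
parts.name | sum_score
carol | 20
frank | 30
gina | 9
bob | 3
dave | 7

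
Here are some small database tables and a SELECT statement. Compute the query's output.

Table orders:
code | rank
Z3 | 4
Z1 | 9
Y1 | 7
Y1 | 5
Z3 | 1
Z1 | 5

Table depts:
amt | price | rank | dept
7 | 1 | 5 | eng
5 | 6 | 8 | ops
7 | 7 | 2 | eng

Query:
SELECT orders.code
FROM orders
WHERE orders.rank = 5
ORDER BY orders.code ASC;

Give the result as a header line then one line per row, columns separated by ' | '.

== RESULT ==
orders.code
Y1
Z1

Derivation:
After WHERE (2 rows):
orders.code | orders.rank
Y1 | 5
Z1 | 5
After SELECT (2 rows):
orders.code
Y1
Z1
After ORDER BY (2 rows):
orders.code
Y1
Z1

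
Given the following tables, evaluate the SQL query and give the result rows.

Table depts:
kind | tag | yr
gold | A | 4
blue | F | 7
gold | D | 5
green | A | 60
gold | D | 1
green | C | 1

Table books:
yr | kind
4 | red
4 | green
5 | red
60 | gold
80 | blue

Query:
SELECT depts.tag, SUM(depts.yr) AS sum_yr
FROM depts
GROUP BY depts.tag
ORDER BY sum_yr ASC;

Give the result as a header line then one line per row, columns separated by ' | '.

== RESULT ==
depts.tag | sum_yr
C | 1
D | 6
F | 7
A | 64

Derivation:
After GROUP BY (4 rows):
depts.tag | sum_yr
A | 64
F | 7
D | 6
C | 1
After ORDER BY (4 rows):
depts.tag | sum_yr
C | 1
D | 6
F | 7
A | 64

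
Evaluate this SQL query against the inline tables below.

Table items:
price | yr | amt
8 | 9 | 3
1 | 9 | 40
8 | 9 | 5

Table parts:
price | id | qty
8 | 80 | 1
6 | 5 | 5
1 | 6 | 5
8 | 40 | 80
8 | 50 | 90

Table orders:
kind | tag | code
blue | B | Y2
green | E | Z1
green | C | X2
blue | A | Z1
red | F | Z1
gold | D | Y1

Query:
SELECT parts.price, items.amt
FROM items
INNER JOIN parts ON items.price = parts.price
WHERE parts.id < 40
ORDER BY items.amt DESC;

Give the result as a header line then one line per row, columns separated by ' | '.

== RESULT ==
parts.price | items.amt
1 | 40

Derivation:
After JOIN parts (7 rows):
items.price | items.yr | items.amt | parts.price | parts.id | parts.qty
8 | 9 | 3 | 8 | 80 | 1
8 | 9 | 3 | 8 | 40 | 80
8 | 9 | 3 | 8 | 50 | 90
1 | 9 | 40 | 1 | 6 | 5
8 | 9 | 5 | 8 | 80 | 1
8 | 9 | 5 | 8 | 40 | 80
8 | 9 | 5 | 8 | 50 | 90
After WHERE (1 rows):
items.price | items.yr | items.amt | parts.price | parts.id | parts.qty
1 | 9 | 40 | 1 | 6 | 5
After SELECT (1 rows):
parts.price | items.amt
1 | 40
After ORDER BY (1 rows):
parts.price | items.amt
1 | 40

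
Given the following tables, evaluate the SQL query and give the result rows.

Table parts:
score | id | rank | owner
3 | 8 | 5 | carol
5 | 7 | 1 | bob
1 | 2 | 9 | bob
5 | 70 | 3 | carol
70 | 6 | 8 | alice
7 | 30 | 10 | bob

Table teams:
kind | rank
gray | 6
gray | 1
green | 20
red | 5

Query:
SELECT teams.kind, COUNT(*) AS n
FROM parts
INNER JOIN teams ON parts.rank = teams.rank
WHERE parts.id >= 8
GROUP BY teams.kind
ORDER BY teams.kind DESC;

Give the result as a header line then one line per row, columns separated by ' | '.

== RESULT ==
teams.kind | n
red | 1

Derivation:
After JOIN teams (2 rows):
parts.score | parts.id | parts.rank | parts.owner | teams.kind | teams.rank
3 | 8 | 5 | carol | red | 5
5 | 7 | 1 | bob | gray | 1
After WHERE (1 rows):
parts.score | parts.id | parts.rank | parts.owner | teams.kind | teams.rank
3 | 8 | 5 | carol | red | 5
After GROUP BY (1 rows):
teams.kind | n
red | 1
After ORDER BY (1 rows):
teams.kind | n
red | 1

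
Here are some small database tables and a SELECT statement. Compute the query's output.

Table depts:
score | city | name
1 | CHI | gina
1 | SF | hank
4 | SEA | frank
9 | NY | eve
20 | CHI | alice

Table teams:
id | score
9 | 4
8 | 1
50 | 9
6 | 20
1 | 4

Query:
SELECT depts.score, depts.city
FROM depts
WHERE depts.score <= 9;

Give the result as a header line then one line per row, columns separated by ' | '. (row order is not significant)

== RESULT ==
depts.score | depts.city
1 | CHI
1 | SF
4 | SEA
9 | NY

Derivation:
After WHERE (4 rows):
depts.score | depts.city | depts.name
1 | CHI | gina
1 | SF | hank
4 | SEA | frank
9 | NY | eve
After SELECT (4 rows):
depts.score | depts.city
1 | CHI
1 | SF
4 | SEA
9 | NY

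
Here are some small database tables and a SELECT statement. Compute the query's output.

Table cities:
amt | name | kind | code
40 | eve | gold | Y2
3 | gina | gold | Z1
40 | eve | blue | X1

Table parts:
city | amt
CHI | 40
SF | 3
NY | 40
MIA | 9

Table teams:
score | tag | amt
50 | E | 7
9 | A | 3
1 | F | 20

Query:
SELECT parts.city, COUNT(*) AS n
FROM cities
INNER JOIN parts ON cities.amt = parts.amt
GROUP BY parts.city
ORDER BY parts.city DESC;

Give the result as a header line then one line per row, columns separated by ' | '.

== RESULT ==
parts.city | n
SF | 1
NY | 2
CHI | 2

Derivation:
After JOIN parts (5 rows):
cities.amt | cities.name | cities.kind | cities.code | parts.city | parts.amt
40 | eve | gold | Y2 | CHI | 40
40 | eve | gold | Y2 | NY | 40
3 | gina | gold | Z1 | SF | 3
40 | eve | blue | X1 | CHI | 40
40 | eve | blue | X1 | NY | 40
After GROUP BY (3 rows):
parts.city | n
CHI | 2
NY | 2
SF | 1
After ORDER BY (3 rows):
parts.city | n
SF | 1
NY | 2
CHI | 2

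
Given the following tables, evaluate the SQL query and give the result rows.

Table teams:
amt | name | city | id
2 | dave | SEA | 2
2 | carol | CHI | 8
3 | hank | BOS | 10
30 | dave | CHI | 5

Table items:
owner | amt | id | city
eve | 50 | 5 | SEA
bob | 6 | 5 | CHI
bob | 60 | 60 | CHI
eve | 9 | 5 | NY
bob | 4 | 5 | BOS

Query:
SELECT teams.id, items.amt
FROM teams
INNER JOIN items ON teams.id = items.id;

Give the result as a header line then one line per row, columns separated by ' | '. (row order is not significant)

== RESULT ==
teams.id | items.amt
5 | 50
5 | 6
5 | 9
5 | 4

Derivation:
After JOIN items (4 rows):
teams.amt | teams.name | teams.city | teams.id | items.owner | items.amt | items.id | items.city
30 | dave | CHI | 5 | eve | 50 | 5 | SEA
30 | dave | CHI | 5 | bob | 6 | 5 | CHI
30 | dave | CHI | 5 | eve | 9 | 5 | NY
30 | dave | CHI | 5 | bob | 4 | 5 | BOS
After SELECT (4 rows):
teams.id | items.amt
5 | 50
5 | 6
5 | 9
5 | 4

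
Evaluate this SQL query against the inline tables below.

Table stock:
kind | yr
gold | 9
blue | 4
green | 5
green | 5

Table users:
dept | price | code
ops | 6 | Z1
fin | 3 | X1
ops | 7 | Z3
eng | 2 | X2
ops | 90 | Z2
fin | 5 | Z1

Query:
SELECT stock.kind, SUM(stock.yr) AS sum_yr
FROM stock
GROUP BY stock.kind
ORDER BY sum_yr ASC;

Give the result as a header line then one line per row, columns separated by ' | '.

After GROUP BY (3 rows):
stock.kind | sum_yr
gold | 9
blue | 4
green | 10
After ORDER BY (3 rows):
stock.kind | sum_yr
blue | 4
gold | 9
green | 10

== RESULT ==
stock.kind | sum_yr
blue | 4
gold | 9
green | 10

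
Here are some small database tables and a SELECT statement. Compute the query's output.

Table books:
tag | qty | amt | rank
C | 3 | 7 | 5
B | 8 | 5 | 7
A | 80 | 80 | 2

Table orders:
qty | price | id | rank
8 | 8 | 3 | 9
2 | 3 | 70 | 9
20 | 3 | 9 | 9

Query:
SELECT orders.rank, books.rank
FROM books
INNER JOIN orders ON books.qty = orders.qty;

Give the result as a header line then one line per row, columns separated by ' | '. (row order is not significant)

After JOIN orders (1 rows):
books.tag | books.qty | books.amt | books.rank | orders.qty | orders.price | orders.id | orders.rank
B | 8 | 5 | 7 | 8 | 8 | 3 | 9
After SELECT (1 rows):
orders.rank | books.rank
9 | 7

== RESULT ==
orders.rank | books.rank
9 | 7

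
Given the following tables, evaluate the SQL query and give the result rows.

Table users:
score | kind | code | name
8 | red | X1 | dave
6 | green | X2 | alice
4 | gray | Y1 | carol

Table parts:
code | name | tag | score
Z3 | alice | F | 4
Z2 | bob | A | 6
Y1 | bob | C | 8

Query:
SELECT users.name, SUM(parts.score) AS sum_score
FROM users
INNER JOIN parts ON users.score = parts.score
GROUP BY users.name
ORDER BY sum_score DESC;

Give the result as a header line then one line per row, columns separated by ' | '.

After JOIN parts (3 rows):
users.score | users.kind | users.code | users.name | parts.code | parts.name | parts.tag | parts.score
8 | red | X1 | dave | Y1 | bob | C | 8
6 | green | X2 | alice | Z2 | bob | A | 6
4 | gray | Y1 | carol | Z3 | alice | F | 4
After GROUP BY (3 rows):
users.name | sum_score
dave | 8
alice | 6
carol | 4
After ORDER BY (3 rows):
users.name | sum_score
dave | 8
alice | 6
carol | 4

== RESULT ==
users.name | sum_score
dave | 8
alice | 6
carol | 4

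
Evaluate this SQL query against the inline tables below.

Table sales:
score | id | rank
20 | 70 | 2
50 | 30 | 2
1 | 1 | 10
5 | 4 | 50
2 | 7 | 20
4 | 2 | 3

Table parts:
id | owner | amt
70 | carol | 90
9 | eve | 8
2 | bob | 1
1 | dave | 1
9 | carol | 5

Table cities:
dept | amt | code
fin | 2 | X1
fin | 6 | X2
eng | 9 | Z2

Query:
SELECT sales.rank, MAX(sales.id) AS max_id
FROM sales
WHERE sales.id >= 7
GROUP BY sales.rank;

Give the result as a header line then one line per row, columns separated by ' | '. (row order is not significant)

== RESULT ==
sales.rank | max_id
2 | 70
20 | 7

Derivation:
After WHERE (3 rows):
sales.score | sales.id | sales.rank
20 | 70 | 2
50 | 30 | 2
2 | 7 | 20
After GROUP BY (2 rows):
sales.rank | max_id
2 | 70
20 | 7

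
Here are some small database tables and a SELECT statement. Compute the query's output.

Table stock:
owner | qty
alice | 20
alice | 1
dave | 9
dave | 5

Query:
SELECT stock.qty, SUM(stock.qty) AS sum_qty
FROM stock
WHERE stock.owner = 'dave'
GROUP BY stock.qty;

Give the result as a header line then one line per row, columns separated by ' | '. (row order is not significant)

== RESULT ==
stock.qty | sum_qty
9 | 9
5 | 5

Derivation:
After WHERE (2 rows):
stock.owner | stock.qty
dave | 9
dave | 5
After GROUP BY (2 rows):
stock.qty | sum_qty
9 | 9
5 | 5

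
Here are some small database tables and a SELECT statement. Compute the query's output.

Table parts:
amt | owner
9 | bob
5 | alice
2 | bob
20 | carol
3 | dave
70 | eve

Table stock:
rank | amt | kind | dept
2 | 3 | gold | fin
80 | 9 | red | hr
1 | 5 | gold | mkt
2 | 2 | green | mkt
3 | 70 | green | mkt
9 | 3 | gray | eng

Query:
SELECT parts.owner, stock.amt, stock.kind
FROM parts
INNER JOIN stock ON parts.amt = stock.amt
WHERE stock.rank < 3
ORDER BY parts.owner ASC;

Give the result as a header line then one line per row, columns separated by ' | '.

After JOIN stock (6 rows):
parts.amt | parts.owner | stock.rank | stock.amt | stock.kind | stock.dept
9 | bob | 80 | 9 | red | hr
5 | alice | 1 | 5 | gold | mkt
2 | bob | 2 | 2 | green | mkt
3 | dave | 2 | 3 | gold | fin
3 | dave | 9 | 3 | gray | eng
70 | eve | 3 | 70 | green | mkt
After WHERE (3 rows):
parts.amt | parts.owner | stock.rank | stock.amt | stock.kind | stock.dept
5 | alice | 1 | 5 | gold | mkt
2 | bob | 2 | 2 | green | mkt
3 | dave | 2 | 3 | gold | fin
After SELECT (3 rows):
parts.owner | stock.amt | stock.kind
alice | 5 | gold
bob | 2 | green
dave | 3 | gold
After ORDER BY (3 rows):
parts.owner | stock.amt | stock.kind
alice | 5 | gold
bob | 2 | green
dave | 3 | gold

== RESULT ==
parts.owner | stock.amt | stock.kind
alice | 5 | gold
bob | 2 | green
dave | 3 | gold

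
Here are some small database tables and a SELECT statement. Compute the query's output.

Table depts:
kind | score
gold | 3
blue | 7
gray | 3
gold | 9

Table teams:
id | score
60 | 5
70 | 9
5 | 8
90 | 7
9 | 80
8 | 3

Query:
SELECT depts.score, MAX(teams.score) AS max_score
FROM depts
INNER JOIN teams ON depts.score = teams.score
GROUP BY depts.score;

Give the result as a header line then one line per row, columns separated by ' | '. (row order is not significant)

== RESULT ==
depts.score | max_score
3 | 3
7 | 7
9 | 9

Derivation:
After JOIN teams (4 rows):
depts.kind | depts.score | teams.id | teams.score
gold | 3 | 8 | 3
blue | 7 | 90 | 7
gray | 3 | 8 | 3
gold | 9 | 70 | 9
After GROUP BY (3 rows):
depts.score | max_score
3 | 3
7 | 7
9 | 9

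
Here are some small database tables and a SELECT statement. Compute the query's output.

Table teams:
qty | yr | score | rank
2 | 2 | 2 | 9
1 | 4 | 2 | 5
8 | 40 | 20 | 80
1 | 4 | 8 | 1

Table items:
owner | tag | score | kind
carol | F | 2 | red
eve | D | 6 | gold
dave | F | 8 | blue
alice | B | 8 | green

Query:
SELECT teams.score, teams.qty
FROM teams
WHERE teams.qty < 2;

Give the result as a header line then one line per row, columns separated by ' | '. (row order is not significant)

== RESULT ==
teams.score | teams.qty
2 | 1
8 | 1

Derivation:
After WHERE (2 rows):
teams.qty | teams.yr | teams.score | teams.rank
1 | 4 | 2 | 5
1 | 4 | 8 | 1
After SELECT (2 rows):
teams.score | teams.qty
2 | 1
8 | 1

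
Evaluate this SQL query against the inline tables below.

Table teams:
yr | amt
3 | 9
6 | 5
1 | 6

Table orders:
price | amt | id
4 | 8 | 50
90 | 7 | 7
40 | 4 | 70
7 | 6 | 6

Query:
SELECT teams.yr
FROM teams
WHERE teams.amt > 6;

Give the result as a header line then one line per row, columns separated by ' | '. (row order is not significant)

After WHERE (1 rows):
teams.yr | teams.amt
3 | 9
After SELECT (1 rows):
teams.yr
3

== RESULT ==
teams.yr
3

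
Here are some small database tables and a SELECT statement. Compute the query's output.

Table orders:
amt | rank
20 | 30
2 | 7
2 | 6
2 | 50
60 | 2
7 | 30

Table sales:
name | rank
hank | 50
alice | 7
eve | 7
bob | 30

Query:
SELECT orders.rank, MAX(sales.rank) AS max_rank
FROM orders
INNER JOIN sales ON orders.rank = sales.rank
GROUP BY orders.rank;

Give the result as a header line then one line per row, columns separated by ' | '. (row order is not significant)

After JOIN sales (5 rows):
orders.amt | orders.rank | sales.name | sales.rank
20 | 30 | bob | 30
2 | 7 | alice | 7
2 | 7 | eve | 7
2 | 50 | hank | 50
7 | 30 | bob | 30
After GROUP BY (3 rows):
orders.rank | max_rank
30 | 30
7 | 7
50 | 50

== RESULT ==
orders.rank | max_rank
30 | 30
7 | 7
50 | 50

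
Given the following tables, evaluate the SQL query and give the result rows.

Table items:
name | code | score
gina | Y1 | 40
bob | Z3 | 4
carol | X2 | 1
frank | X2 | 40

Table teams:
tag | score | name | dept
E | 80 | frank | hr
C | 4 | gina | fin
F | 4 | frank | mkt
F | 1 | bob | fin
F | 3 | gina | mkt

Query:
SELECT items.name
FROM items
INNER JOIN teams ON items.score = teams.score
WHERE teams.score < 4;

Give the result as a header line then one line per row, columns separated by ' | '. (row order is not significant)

After JOIN teams (3 rows):
items.name | items.code | items.score | teams.tag | teams.score | teams.name | teams.dept
bob | Z3 | 4 | C | 4 | gina | fin
bob | Z3 | 4 | F | 4 | frank | mkt
carol | X2 | 1 | F | 1 | bob | fin
After WHERE (1 rows):
items.name | items.code | items.score | teams.tag | teams.score | teams.name | teams.dept
carol | X2 | 1 | F | 1 | bob | fin
After SELECT (1 rows):
items.name
carol

== RESULT ==
items.name
carol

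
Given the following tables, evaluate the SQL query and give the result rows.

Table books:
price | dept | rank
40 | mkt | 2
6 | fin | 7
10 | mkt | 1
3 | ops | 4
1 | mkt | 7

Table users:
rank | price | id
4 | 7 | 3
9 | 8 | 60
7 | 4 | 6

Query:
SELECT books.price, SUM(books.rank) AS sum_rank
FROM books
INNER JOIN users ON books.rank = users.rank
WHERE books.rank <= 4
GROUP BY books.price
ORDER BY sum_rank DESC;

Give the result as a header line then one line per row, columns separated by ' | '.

== RESULT ==
books.price | sum_rank
3 | 4

Derivation:
After JOIN users (3 rows):
books.price | books.dept | books.rank | users.rank | users.price | users.id
6 | fin | 7 | 7 | 4 | 6
3 | ops | 4 | 4 | 7 | 3
1 | mkt | 7 | 7 | 4 | 6
After WHERE (1 rows):
books.price | books.dept | books.rank | users.rank | users.price | users.id
3 | ops | 4 | 4 | 7 | 3
After GROUP BY (1 rows):
books.price | sum_rank
3 | 4
After ORDER BY (1 rows):
books.price | sum_rank
3 | 4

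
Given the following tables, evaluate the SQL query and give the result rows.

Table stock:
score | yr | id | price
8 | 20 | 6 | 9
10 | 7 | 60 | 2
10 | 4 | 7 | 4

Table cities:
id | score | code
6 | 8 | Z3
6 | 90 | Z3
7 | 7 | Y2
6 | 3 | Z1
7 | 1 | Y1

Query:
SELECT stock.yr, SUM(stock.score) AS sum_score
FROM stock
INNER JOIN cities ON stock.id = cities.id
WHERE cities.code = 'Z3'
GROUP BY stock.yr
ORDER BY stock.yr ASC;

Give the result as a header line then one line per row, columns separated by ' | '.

After JOIN cities (5 rows):
stock.score | stock.yr | stock.id | stock.price | cities.id | cities.score | cities.code
8 | 20 | 6 | 9 | 6 | 8 | Z3
8 | 20 | 6 | 9 | 6 | 90 | Z3
8 | 20 | 6 | 9 | 6 | 3 | Z1
10 | 4 | 7 | 4 | 7 | 7 | Y2
10 | 4 | 7 | 4 | 7 | 1 | Y1
After WHERE (2 rows):
stock.score | stock.yr | stock.id | stock.price | cities.id | cities.score | cities.code
8 | 20 | 6 | 9 | 6 | 8 | Z3
8 | 20 | 6 | 9 | 6 | 90 | Z3
After GROUP BY (1 rows):
stock.yr | sum_score
20 | 16
After ORDER BY (1 rows):
stock.yr | sum_score
20 | 16

== RESULT ==
stock.yr | sum_score
20 | 16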